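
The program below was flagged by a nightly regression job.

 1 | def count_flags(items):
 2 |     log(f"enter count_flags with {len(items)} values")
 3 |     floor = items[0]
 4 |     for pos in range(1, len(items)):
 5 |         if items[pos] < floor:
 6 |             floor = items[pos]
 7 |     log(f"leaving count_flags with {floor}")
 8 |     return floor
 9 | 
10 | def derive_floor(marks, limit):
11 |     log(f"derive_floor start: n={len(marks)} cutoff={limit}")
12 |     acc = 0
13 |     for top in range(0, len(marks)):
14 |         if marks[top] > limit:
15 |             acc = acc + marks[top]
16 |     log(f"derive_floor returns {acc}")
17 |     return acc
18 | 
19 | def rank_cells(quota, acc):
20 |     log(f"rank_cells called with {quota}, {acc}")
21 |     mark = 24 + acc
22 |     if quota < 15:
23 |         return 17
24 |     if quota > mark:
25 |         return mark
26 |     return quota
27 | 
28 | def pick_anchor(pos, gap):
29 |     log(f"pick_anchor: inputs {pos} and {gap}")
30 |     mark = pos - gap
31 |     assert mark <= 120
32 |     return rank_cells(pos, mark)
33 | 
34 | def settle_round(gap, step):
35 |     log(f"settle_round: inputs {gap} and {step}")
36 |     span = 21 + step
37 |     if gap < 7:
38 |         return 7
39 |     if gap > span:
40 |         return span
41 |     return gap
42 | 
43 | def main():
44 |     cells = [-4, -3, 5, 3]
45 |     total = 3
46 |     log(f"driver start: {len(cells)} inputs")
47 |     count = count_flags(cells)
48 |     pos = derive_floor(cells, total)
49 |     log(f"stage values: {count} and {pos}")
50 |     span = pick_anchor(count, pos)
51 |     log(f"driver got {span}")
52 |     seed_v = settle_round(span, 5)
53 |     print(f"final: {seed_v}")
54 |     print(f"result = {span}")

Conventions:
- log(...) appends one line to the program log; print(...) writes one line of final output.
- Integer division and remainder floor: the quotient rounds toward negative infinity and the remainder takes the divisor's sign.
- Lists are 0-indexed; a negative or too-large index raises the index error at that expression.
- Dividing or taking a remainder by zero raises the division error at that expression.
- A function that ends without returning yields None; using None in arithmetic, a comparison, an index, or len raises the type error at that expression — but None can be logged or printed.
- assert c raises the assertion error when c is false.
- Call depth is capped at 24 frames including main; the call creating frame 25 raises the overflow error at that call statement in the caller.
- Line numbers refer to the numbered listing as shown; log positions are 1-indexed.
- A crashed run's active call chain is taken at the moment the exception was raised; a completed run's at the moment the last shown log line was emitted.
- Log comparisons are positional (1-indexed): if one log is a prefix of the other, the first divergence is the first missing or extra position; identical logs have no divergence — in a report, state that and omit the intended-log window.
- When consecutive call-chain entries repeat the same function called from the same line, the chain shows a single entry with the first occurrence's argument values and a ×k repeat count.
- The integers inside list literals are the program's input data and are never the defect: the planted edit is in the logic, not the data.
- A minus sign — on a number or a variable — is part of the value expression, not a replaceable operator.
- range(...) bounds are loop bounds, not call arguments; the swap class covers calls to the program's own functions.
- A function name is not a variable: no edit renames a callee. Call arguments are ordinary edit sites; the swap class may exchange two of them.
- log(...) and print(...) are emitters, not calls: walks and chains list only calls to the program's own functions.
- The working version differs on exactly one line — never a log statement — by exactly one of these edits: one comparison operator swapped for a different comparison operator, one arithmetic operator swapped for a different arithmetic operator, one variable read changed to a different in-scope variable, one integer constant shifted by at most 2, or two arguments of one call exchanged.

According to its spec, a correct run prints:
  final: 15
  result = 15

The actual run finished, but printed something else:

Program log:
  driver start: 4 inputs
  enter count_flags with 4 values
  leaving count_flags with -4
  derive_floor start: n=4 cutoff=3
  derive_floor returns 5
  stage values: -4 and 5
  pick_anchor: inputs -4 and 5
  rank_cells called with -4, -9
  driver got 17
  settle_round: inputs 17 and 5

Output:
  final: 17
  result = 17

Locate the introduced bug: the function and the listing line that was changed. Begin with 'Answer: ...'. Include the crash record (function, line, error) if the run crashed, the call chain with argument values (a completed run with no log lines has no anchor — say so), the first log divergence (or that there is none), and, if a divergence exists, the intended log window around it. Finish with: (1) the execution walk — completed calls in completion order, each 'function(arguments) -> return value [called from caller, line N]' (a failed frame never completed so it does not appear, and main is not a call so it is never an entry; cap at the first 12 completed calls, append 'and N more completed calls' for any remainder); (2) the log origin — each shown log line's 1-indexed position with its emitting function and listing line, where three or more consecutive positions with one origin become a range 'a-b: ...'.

Answer: the defect is in rank_cells at line 23.
The tell: The log first diverges at position 9: the faulty run prints 'driver got 17' where the working version prints 'driver got 15'.
Call chain: main -> settle_round(17, 5) (called at line 52).
First divergence: position 9; shown 'driver got 17' vs intended 'driver got 15'.
Intended log window:
  7: pick_anchor: inputs -4 and 5
  8: rank_cells called with -4, -9
  9: driver got 15
  10: settle_round: inputs 15 and 5
Execution walk:
  count_flags([-4, -3, 5, 3]) -> -4  [called from main, line 47]
  derive_floor([-4, -3, 5, 3], 3) -> 5  [called from main, line 48]
  rank_cells(-4, -9) -> 17  [called from pick_anchor, line 32]
  pick_anchor(-4, 5) -> 17  [called from main, line 50]
  settle_round(17, 5) -> 17  [called from main, line 52]
Origin of each log line:
  1 — main, line 46
  2 — count_flags, line 2
  3 — count_flags, line 7
  4 — derive_floor, line 11
  5 — derive_floor, line 16
  6 — main, line 49
  7 — pick_anchor, line 29
  8 — rank_cells, line 20
  9 — main, line 51
  10 — settle_round, line 35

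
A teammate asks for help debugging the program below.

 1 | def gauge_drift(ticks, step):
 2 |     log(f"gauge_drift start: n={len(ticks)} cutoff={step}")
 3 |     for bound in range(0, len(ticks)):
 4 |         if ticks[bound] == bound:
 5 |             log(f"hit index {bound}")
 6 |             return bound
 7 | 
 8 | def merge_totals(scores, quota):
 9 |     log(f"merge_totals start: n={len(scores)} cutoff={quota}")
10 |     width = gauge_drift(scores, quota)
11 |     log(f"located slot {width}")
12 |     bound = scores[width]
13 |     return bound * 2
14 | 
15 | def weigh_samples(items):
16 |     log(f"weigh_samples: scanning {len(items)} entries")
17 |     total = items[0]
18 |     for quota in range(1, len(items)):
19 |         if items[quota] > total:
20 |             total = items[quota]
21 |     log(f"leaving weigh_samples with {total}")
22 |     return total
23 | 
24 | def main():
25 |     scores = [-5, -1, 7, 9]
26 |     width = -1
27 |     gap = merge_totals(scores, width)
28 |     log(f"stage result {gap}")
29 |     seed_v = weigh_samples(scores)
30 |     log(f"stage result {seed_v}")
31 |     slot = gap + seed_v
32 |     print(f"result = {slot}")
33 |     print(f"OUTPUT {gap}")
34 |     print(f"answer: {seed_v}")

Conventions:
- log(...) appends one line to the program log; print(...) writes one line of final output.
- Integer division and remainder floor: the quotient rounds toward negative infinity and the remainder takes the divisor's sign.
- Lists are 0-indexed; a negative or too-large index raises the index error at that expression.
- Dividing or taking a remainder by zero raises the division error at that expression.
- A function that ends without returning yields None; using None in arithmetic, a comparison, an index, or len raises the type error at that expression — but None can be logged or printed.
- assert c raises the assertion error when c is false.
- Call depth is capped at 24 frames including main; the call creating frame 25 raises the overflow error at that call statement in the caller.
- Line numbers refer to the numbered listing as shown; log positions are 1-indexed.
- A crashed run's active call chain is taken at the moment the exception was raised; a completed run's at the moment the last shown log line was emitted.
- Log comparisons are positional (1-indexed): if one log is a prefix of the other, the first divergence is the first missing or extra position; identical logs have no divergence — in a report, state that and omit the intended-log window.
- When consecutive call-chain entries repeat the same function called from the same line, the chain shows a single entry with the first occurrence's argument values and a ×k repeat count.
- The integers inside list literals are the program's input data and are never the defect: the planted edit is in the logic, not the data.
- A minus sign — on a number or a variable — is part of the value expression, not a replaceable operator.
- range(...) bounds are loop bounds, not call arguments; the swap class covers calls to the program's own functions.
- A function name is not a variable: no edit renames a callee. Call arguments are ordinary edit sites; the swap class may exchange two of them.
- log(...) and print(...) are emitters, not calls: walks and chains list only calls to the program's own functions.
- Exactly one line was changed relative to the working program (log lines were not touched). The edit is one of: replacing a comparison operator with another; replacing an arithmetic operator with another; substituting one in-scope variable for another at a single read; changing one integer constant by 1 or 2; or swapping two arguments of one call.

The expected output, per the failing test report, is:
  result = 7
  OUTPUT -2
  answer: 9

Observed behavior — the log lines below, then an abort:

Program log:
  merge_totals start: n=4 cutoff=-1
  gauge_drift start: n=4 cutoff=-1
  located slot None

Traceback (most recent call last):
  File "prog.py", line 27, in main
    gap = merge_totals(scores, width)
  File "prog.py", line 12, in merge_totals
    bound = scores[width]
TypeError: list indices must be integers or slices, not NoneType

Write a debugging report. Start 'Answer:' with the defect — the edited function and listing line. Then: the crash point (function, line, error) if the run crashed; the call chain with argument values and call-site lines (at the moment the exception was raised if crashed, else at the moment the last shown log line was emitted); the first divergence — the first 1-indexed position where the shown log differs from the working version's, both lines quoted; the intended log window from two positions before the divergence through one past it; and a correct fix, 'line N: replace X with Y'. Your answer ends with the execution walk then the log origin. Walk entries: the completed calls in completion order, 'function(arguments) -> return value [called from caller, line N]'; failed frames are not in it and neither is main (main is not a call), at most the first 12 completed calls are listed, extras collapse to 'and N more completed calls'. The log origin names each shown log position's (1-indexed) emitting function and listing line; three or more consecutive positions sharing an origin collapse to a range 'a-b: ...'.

Answer: the defect is in gauge_drift at line 4.
Key fact: Position 3 is the first bad log line: 'located slot None' should read 'hit index 1'.
Crash: merge_totals, line 12, TypeError.
Call chain: main -> merge_totals([-5, -1, 7, 9], -1) (called at line 27).
First divergence: at position 3 the run shows 'located slot None' where the working version logs 'hit index 1'.
Intended log window:
  1: merge_totals start: n=4 cutoff=-1
  2: gauge_drift start: n=4 cutoff=-1
  3: hit index 1
  4: located slot 1
Execution walk:
  gauge_drift([-5, -1, 7, 9], -1) -> None  [called from merge_totals, line 10]
Log origin:
  1: emitted by merge_totals (line 9)
  2: emitted by gauge_drift (line 2)
  3: emitted by merge_totals (line 11)
A correct fix: line 4: replace `ticks[bound] == bound` with `ticks[bound] == step`.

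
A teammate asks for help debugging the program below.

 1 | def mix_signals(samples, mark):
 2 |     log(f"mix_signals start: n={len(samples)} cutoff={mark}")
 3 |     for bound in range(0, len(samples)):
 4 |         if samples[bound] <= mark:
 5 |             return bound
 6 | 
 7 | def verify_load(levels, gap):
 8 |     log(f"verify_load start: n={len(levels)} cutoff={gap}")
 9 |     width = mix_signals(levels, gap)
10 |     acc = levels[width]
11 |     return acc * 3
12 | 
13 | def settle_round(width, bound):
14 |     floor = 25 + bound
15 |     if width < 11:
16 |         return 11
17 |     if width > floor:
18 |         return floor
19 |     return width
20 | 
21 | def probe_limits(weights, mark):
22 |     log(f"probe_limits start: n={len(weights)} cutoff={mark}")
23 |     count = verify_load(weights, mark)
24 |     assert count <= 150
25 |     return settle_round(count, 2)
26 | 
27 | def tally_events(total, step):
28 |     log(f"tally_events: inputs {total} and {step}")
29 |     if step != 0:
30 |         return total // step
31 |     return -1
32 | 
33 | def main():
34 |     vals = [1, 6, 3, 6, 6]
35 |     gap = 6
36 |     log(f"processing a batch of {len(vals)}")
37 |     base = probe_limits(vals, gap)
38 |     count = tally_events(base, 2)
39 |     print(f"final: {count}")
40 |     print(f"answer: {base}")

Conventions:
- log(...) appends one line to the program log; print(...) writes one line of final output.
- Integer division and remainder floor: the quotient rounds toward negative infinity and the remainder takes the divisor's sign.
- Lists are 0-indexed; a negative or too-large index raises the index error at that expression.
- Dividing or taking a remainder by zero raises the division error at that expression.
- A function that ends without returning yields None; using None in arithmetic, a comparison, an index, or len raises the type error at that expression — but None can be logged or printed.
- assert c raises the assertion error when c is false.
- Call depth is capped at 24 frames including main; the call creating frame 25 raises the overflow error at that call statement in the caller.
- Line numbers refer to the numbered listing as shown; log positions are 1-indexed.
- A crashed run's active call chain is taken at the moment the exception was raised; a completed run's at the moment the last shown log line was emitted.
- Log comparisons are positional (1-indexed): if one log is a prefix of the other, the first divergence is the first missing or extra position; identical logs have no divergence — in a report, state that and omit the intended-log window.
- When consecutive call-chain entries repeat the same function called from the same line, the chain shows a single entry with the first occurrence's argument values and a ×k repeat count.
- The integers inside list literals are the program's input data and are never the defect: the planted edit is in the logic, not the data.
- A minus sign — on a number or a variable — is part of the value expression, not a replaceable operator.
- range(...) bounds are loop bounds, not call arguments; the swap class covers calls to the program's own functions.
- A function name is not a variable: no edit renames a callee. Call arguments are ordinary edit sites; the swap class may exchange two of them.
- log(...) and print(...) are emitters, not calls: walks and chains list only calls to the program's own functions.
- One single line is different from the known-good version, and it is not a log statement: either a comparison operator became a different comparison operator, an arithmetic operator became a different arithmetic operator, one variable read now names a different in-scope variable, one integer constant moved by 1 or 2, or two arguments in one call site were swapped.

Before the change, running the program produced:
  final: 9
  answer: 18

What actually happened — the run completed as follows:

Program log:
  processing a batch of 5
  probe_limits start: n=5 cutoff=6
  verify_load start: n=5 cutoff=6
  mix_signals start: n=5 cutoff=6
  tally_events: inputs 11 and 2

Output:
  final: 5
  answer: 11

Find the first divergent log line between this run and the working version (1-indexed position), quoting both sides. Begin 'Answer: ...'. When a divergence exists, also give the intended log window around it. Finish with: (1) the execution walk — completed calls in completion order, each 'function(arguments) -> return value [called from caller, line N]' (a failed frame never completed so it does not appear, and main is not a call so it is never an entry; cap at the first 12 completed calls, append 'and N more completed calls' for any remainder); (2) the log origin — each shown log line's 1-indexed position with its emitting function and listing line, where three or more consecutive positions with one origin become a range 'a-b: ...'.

Answer: position 5; shown 'tally_events: inputs 11 and 2' vs intended 'tally_events: inputs 18 and 2'.
Intended log window:
  3: verify_load start: n=5 cutoff=6
  4: mix_signals start: n=5 cutoff=6
  5: tally_events: inputs 18 and 2
Execution walk:
  mix_signals([1, 6, 3, 6, 6], 6) -> 0  [called from verify_load, line 9]
  verify_load([1, 6, 3, 6, 6], 6) -> 3  [called from probe_limits, line 23]
  settle_round(3, 2) -> 11  [called from probe_limits, line 25]
  probe_limits([1, 6, 3, 6, 6], 6) -> 11  [called from main, line 37]
  tally_events(11, 2) -> 5  [called from main, line 38]
Log line origins:
  1: from main, line 36
  2: from probe_limits, line 22
  3: from verify_load, line 8
  4: from mix_signals, line 2
  5: from tally_events, line 28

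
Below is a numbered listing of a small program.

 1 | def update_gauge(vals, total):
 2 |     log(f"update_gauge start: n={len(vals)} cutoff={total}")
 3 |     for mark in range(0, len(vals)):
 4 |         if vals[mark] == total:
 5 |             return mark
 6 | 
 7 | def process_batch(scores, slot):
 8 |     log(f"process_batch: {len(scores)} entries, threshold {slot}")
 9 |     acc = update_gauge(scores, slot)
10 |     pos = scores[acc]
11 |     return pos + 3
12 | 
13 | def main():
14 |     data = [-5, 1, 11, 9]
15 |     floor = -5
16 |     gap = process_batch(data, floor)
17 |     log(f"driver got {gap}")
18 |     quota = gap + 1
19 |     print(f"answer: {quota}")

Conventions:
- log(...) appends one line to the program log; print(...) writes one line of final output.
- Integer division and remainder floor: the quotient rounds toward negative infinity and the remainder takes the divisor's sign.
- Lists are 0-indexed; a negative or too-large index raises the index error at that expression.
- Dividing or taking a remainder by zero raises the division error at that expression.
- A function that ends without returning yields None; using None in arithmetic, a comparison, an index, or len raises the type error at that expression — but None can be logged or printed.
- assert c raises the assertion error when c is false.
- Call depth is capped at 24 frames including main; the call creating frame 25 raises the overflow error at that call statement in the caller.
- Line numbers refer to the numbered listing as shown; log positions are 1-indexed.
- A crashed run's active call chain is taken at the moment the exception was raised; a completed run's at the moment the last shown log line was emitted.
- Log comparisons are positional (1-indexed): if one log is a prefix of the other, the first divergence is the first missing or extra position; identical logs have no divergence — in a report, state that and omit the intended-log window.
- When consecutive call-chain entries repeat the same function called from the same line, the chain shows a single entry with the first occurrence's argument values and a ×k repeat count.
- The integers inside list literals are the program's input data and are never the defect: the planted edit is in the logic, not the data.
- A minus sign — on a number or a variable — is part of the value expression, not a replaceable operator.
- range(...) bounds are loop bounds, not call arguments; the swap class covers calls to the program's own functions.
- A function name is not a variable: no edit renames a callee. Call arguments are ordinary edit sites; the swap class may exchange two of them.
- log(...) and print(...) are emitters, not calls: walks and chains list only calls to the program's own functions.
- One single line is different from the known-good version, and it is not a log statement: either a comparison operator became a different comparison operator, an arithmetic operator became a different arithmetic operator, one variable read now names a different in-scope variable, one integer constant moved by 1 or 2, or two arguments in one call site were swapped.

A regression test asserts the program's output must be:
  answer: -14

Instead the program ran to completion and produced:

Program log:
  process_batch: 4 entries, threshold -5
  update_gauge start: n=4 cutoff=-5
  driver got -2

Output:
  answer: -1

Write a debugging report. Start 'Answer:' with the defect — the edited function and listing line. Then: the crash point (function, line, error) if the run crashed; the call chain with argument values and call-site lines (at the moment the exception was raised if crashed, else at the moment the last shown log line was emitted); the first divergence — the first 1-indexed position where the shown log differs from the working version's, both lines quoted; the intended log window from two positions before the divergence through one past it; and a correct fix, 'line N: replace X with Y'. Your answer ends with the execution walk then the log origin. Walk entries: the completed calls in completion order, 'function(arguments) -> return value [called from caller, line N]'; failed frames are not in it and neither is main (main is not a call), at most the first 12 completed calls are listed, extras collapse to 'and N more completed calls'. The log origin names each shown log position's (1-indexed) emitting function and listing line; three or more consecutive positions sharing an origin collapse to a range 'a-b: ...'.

Answer: the defect is in process_batch at line 11.
The tell: The earliest visible damage is log position 3 — 'driver got -2' rather than the intended 'driver got -15'.
Call chain: main.
First divergence: at position 3 the run shows 'driver got -2' where the working version logs 'driver got -15'.
Intended log window:
  1: process_batch: 4 entries, threshold -5
  2: update_gauge start: n=4 cutoff=-5
  3: driver got -15
Execution walk:
  update_gauge([-5, 1, 11, 9], -5) -> 0  [called from process_batch, line 9]
  process_batch([-5, 1, 11, 9], -5) -> -2  [called from main, line 16]
Log origins:
  1 — process_batch, line 8
  2 — update_gauge, line 2
  3 — main, line 17
A correct fix: line 11: replace `+` with `*`.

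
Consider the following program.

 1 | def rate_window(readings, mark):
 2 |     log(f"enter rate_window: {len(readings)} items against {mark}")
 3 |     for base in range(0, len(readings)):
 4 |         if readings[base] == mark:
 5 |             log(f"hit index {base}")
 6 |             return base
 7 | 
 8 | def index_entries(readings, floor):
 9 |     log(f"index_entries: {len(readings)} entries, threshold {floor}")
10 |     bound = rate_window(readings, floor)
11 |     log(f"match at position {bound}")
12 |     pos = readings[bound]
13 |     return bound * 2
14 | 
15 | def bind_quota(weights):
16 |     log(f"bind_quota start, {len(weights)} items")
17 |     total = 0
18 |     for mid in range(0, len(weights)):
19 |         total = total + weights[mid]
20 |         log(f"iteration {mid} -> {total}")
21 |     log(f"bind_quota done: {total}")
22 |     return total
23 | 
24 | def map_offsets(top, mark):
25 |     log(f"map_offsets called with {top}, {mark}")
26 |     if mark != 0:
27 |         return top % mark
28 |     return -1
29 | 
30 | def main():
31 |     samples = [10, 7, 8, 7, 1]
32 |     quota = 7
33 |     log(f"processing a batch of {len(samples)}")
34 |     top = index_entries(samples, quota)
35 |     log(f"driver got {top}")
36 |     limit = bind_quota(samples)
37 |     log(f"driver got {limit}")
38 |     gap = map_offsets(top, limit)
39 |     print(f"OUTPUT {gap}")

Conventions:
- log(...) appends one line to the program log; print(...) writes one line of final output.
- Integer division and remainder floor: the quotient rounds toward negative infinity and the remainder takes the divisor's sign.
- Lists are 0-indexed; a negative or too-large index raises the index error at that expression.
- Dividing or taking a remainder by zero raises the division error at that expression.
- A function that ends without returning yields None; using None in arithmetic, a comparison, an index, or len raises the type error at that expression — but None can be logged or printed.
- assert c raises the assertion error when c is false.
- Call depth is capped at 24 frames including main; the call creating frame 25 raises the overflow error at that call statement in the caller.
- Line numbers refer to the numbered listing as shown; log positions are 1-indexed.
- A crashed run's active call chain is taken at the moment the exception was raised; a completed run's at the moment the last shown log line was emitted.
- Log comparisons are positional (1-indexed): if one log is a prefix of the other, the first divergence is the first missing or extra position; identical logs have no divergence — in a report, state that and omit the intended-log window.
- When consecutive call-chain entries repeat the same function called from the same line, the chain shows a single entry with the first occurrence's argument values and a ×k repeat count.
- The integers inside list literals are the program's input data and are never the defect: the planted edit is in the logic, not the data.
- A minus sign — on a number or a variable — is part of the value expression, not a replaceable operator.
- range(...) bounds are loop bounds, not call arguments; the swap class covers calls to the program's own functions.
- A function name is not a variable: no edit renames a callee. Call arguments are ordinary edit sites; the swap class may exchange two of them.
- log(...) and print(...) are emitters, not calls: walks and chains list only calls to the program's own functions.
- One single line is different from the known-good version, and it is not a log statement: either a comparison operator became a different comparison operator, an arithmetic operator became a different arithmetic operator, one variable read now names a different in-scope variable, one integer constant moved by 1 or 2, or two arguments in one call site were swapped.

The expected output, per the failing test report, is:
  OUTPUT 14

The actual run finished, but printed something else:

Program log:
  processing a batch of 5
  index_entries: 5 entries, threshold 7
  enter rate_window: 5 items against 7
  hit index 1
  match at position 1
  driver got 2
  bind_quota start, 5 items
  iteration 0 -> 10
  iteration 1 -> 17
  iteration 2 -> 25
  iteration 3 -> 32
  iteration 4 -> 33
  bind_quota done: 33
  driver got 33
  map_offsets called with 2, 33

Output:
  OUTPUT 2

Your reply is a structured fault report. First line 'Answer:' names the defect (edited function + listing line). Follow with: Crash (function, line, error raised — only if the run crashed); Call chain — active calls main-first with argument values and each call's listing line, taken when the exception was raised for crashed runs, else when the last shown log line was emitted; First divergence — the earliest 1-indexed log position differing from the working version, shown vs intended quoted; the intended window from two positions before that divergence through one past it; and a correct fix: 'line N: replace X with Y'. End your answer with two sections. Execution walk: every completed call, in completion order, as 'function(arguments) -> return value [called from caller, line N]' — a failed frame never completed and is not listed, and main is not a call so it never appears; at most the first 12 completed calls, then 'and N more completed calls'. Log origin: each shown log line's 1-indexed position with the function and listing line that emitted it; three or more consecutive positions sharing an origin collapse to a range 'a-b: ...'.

Answer: the defect is in index_entries at line 13.
The tell: The earliest visible damage is log position 6 — 'driver got 2' rather than the intended 'driver got 14'.
Call chain: main -> map_offsets(2, 33) (called at line 38).
First divergence: position 6; shown 'driver got 2' vs intended 'driver got 14'.
Intended log window:
  4: hit index 1
  5: match at position 1
  6: driver got 14
  7: bind_quota start, 5 items
Execution walk:
  rate_window([10, 7, 8, 7, 1], 7) -> 1  [called from index_entries, line 10]
  index_entries([10, 7, 8, 7, 1], 7) -> 2  [called from main, line 34]
  bind_quota([10, 7, 8, 7, 1]) -> 33  [called from main, line 36]
  map_offsets(2, 33) -> 2  [called from main, line 38]
Log origin:
  1 — main, line 33
  2 — index_entries, line 9
  3 — rate_window, line 2
  4 — rate_window, line 5
  5 — index_entries, line 11
  6 — main, line 35
  7 — bind_quota, line 16
  8-12 — bind_quota, line 20
  13 — bind_quota, line 21
  14 — main, line 37
  15 — map_offsets, line 25
A correct fix: line 13: replace `bound` with `pos`.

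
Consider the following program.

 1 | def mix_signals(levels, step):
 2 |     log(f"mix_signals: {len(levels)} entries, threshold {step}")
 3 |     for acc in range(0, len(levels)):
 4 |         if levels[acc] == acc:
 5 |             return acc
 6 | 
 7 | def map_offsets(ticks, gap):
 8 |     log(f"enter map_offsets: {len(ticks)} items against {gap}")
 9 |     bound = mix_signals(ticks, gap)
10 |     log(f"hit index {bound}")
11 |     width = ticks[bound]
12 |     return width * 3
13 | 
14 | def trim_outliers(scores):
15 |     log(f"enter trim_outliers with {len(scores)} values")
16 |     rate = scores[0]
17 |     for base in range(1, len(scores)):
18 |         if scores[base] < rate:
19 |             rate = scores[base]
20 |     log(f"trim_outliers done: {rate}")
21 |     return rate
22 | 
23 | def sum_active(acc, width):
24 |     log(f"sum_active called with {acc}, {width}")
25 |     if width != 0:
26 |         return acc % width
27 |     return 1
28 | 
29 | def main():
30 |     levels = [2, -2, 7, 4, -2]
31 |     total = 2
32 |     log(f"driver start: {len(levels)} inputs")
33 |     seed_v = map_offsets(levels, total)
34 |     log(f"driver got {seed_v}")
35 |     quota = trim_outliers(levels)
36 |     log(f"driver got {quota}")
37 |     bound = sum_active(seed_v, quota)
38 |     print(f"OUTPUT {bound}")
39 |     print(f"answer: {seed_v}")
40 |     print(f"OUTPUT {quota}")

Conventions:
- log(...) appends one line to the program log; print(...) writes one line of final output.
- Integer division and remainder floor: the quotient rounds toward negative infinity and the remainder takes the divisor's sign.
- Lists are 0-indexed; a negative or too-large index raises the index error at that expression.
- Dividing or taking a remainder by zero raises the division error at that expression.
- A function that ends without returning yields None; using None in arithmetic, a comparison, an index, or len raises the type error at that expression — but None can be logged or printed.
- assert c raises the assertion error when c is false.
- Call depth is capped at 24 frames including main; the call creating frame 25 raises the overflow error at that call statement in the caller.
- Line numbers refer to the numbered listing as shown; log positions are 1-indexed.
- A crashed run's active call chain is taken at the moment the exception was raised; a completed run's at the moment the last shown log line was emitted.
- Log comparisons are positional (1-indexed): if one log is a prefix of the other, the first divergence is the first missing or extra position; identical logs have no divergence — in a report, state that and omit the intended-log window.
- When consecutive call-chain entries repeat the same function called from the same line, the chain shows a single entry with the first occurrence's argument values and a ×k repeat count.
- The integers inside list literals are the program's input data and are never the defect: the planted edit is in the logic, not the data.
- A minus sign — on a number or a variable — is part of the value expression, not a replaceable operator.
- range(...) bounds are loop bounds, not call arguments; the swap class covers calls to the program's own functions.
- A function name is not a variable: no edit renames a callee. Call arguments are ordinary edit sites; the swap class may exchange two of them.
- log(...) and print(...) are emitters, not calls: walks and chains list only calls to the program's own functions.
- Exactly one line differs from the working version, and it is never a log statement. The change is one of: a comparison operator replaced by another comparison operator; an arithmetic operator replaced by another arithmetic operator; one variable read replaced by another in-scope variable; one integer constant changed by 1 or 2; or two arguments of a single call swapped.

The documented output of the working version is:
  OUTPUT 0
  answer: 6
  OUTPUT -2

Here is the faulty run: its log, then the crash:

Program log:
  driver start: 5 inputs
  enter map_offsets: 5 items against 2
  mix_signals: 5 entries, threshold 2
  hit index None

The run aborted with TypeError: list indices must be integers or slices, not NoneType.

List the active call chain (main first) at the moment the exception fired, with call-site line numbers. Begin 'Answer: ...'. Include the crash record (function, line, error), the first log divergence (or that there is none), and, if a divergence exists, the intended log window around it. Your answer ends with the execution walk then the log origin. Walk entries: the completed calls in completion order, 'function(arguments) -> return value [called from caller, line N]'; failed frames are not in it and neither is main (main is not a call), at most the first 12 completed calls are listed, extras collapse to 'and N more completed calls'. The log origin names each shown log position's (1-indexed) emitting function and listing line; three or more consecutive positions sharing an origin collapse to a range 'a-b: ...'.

Answer: main -> map_offsets (called at line 33).
Key observation: The log first diverges at position 4: the faulty run prints 'hit index None' where the working version prints 'hit index 0'.
Crash: map_offsets, line 11, TypeError.
First divergence: position 4; shown 'hit index None' vs intended 'hit index 0'.
Intended log window:
  2: enter map_offsets: 5 items against 2
  3: mix_signals: 5 entries, threshold 2
  4: hit index 0
  5: driver got 6
Execution walk:
  mix_signals([2, -2, 7, 4, -2], 2) -> None  [called from map_offsets, line 9]
Origin of each log line:
  1 — main, line 32
  2 — map_offsets, line 8
  3 — mix_signals, line 2
  4 — map_offsets, line 10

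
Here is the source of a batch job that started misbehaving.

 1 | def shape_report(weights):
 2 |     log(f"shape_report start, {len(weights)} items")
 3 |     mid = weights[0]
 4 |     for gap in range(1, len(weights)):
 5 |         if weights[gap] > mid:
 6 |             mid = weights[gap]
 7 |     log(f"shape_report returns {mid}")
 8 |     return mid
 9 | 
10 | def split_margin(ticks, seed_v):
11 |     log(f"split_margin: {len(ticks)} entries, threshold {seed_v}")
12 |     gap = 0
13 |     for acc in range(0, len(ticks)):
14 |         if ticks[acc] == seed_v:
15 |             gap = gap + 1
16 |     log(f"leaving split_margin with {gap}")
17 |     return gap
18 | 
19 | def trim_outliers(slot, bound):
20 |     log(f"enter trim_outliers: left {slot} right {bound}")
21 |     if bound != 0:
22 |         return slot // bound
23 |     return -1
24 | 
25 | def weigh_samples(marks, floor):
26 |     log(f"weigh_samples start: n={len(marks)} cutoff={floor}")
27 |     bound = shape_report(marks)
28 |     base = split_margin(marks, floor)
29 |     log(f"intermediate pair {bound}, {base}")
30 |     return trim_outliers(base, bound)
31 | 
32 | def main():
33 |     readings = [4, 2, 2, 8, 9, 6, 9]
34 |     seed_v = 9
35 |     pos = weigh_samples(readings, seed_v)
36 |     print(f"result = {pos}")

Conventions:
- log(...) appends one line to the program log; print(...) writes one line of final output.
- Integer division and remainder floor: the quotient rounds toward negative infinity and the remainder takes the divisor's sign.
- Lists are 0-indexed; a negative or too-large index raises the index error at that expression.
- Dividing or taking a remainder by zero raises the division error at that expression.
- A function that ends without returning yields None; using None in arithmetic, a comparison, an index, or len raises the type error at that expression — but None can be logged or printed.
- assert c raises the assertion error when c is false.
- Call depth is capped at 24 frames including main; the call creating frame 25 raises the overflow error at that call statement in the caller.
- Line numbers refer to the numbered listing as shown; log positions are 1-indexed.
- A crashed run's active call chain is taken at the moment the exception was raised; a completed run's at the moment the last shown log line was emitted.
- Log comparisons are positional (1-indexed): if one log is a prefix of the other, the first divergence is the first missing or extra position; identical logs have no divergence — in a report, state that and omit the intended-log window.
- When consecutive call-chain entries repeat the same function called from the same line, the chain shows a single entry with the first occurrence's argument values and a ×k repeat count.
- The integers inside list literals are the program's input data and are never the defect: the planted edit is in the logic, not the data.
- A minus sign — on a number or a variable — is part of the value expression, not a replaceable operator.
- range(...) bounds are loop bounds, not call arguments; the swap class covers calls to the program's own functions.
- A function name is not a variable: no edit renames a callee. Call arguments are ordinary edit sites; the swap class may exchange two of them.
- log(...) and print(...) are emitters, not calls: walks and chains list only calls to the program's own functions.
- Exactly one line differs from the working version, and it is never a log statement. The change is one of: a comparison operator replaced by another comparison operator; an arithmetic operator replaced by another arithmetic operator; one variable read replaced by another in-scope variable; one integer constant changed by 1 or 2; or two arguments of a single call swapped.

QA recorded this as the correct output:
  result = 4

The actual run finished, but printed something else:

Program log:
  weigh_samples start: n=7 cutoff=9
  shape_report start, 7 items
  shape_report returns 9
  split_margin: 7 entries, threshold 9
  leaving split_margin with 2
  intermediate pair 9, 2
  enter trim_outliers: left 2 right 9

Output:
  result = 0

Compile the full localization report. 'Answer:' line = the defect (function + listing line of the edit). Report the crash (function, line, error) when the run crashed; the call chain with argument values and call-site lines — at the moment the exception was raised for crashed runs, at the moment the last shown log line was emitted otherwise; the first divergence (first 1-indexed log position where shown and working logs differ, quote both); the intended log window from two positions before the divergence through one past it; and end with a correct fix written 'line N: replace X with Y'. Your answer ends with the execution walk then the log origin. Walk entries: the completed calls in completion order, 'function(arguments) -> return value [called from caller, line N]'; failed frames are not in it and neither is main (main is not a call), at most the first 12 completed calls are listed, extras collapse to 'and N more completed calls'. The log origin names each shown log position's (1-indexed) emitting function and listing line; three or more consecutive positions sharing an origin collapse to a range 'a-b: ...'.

Answer: the defect is in weigh_samples at line 30.
Key fact: The earliest visible damage is log position 7 — 'enter trim_outliers: left 2 right 9' rather than the intended 'enter trim_outliers: left 9 right 2'.
Call chain: main -> weigh_samples([4, 2, 2, 8, 9, 6, 9], 9) (called at line 35) -> trim_outliers(2, 9) (called at line 30).
First divergence: position 7 — shown 'enter trim_outliers: left 2 right 9', intended 'enter trim_outliers: left 9 right 2'.
Intended log window:
  5: leaving split_margin with 2
  6: intermediate pair 9, 2
  7: enter trim_outliers: left 9 right 2
Execution walk:
  shape_report([4, 2, 2, 8, 9, 6, 9]) -> 9  [called from weigh_samples, line 27]
  split_margin([4, 2, 2, 8, 9, 6, 9], 9) -> 2  [called from weigh_samples, line 28]
  trim_outliers(2, 9) -> 0  [called from weigh_samples, line 30]
  weigh_samples([4, 2, 2, 8, 9, 6, 9], 9) -> 0  [called from main, line 35]
Log origin:
  1: emitted by weigh_samples (line 26)
  2: emitted by shape_report (line 2)
  3: emitted by shape_report (line 7)
  4: emitted by split_margin (line 11)
  5: emitted by split_margin (line 16)
  6: emitted by weigh_samples (line 29)
  7: emitted by trim_outliers (line 20)
A correct fix: line 30: replace `trim_outliers(base, bound)` with `trim_outliers(bound, base)`.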